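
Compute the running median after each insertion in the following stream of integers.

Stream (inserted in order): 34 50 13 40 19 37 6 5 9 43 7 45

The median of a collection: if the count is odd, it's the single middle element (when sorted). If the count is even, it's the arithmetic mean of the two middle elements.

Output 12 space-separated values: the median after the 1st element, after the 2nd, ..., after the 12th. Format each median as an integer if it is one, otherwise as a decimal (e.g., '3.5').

Step 1: insert 34 -> lo=[34] (size 1, max 34) hi=[] (size 0) -> median=34
Step 2: insert 50 -> lo=[34] (size 1, max 34) hi=[50] (size 1, min 50) -> median=42
Step 3: insert 13 -> lo=[13, 34] (size 2, max 34) hi=[50] (size 1, min 50) -> median=34
Step 4: insert 40 -> lo=[13, 34] (size 2, max 34) hi=[40, 50] (size 2, min 40) -> median=37
Step 5: insert 19 -> lo=[13, 19, 34] (size 3, max 34) hi=[40, 50] (size 2, min 40) -> median=34
Step 6: insert 37 -> lo=[13, 19, 34] (size 3, max 34) hi=[37, 40, 50] (size 3, min 37) -> median=35.5
Step 7: insert 6 -> lo=[6, 13, 19, 34] (size 4, max 34) hi=[37, 40, 50] (size 3, min 37) -> median=34
Step 8: insert 5 -> lo=[5, 6, 13, 19] (size 4, max 19) hi=[34, 37, 40, 50] (size 4, min 34) -> median=26.5
Step 9: insert 9 -> lo=[5, 6, 9, 13, 19] (size 5, max 19) hi=[34, 37, 40, 50] (size 4, min 34) -> median=19
Step 10: insert 43 -> lo=[5, 6, 9, 13, 19] (size 5, max 19) hi=[34, 37, 40, 43, 50] (size 5, min 34) -> median=26.5
Step 11: insert 7 -> lo=[5, 6, 7, 9, 13, 19] (size 6, max 19) hi=[34, 37, 40, 43, 50] (size 5, min 34) -> median=19
Step 12: insert 45 -> lo=[5, 6, 7, 9, 13, 19] (size 6, max 19) hi=[34, 37, 40, 43, 45, 50] (size 6, min 34) -> median=26.5

Answer: 34 42 34 37 34 35.5 34 26.5 19 26.5 19 26.5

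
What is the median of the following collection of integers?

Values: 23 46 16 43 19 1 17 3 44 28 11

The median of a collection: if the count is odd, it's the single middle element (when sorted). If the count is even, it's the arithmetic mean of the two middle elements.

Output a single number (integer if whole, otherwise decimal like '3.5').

Step 1: insert 23 -> lo=[23] (size 1, max 23) hi=[] (size 0) -> median=23
Step 2: insert 46 -> lo=[23] (size 1, max 23) hi=[46] (size 1, min 46) -> median=34.5
Step 3: insert 16 -> lo=[16, 23] (size 2, max 23) hi=[46] (size 1, min 46) -> median=23
Step 4: insert 43 -> lo=[16, 23] (size 2, max 23) hi=[43, 46] (size 2, min 43) -> median=33
Step 5: insert 19 -> lo=[16, 19, 23] (size 3, max 23) hi=[43, 46] (size 2, min 43) -> median=23
Step 6: insert 1 -> lo=[1, 16, 19] (size 3, max 19) hi=[23, 43, 46] (size 3, min 23) -> median=21
Step 7: insert 17 -> lo=[1, 16, 17, 19] (size 4, max 19) hi=[23, 43, 46] (size 3, min 23) -> median=19
Step 8: insert 3 -> lo=[1, 3, 16, 17] (size 4, max 17) hi=[19, 23, 43, 46] (size 4, min 19) -> median=18
Step 9: insert 44 -> lo=[1, 3, 16, 17, 19] (size 5, max 19) hi=[23, 43, 44, 46] (size 4, min 23) -> median=19
Step 10: insert 28 -> lo=[1, 3, 16, 17, 19] (size 5, max 19) hi=[23, 28, 43, 44, 46] (size 5, min 23) -> median=21
Step 11: insert 11 -> lo=[1, 3, 11, 16, 17, 19] (size 6, max 19) hi=[23, 28, 43, 44, 46] (size 5, min 23) -> median=19

Answer: 19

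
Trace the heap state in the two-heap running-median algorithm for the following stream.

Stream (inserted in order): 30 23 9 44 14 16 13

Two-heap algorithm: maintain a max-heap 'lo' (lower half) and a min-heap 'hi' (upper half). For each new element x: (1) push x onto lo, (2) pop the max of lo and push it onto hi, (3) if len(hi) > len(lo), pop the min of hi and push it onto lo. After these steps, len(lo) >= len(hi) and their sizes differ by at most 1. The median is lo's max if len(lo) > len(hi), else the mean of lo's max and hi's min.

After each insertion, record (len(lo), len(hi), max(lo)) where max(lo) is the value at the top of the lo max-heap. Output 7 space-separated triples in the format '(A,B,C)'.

Step 1: insert 30 -> lo=[30] hi=[] -> (len(lo)=1, len(hi)=0, max(lo)=30)
Step 2: insert 23 -> lo=[23] hi=[30] -> (len(lo)=1, len(hi)=1, max(lo)=23)
Step 3: insert 9 -> lo=[9, 23] hi=[30] -> (len(lo)=2, len(hi)=1, max(lo)=23)
Step 4: insert 44 -> lo=[9, 23] hi=[30, 44] -> (len(lo)=2, len(hi)=2, max(lo)=23)
Step 5: insert 14 -> lo=[9, 14, 23] hi=[30, 44] -> (len(lo)=3, len(hi)=2, max(lo)=23)
Step 6: insert 16 -> lo=[9, 14, 16] hi=[23, 30, 44] -> (len(lo)=3, len(hi)=3, max(lo)=16)
Step 7: insert 13 -> lo=[9, 13, 14, 16] hi=[23, 30, 44] -> (len(lo)=4, len(hi)=3, max(lo)=16)

Answer: (1,0,30) (1,1,23) (2,1,23) (2,2,23) (3,2,23) (3,3,16) (4,3,16)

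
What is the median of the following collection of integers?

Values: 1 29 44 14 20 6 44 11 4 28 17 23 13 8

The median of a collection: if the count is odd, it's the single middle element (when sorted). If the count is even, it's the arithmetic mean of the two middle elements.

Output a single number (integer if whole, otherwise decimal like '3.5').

Step 1: insert 1 -> lo=[1] (size 1, max 1) hi=[] (size 0) -> median=1
Step 2: insert 29 -> lo=[1] (size 1, max 1) hi=[29] (size 1, min 29) -> median=15
Step 3: insert 44 -> lo=[1, 29] (size 2, max 29) hi=[44] (size 1, min 44) -> median=29
Step 4: insert 14 -> lo=[1, 14] (size 2, max 14) hi=[29, 44] (size 2, min 29) -> median=21.5
Step 5: insert 20 -> lo=[1, 14, 20] (size 3, max 20) hi=[29, 44] (size 2, min 29) -> median=20
Step 6: insert 6 -> lo=[1, 6, 14] (size 3, max 14) hi=[20, 29, 44] (size 3, min 20) -> median=17
Step 7: insert 44 -> lo=[1, 6, 14, 20] (size 4, max 20) hi=[29, 44, 44] (size 3, min 29) -> median=20
Step 8: insert 11 -> lo=[1, 6, 11, 14] (size 4, max 14) hi=[20, 29, 44, 44] (size 4, min 20) -> median=17
Step 9: insert 4 -> lo=[1, 4, 6, 11, 14] (size 5, max 14) hi=[20, 29, 44, 44] (size 4, min 20) -> median=14
Step 10: insert 28 -> lo=[1, 4, 6, 11, 14] (size 5, max 14) hi=[20, 28, 29, 44, 44] (size 5, min 20) -> median=17
Step 11: insert 17 -> lo=[1, 4, 6, 11, 14, 17] (size 6, max 17) hi=[20, 28, 29, 44, 44] (size 5, min 20) -> median=17
Step 12: insert 23 -> lo=[1, 4, 6, 11, 14, 17] (size 6, max 17) hi=[20, 23, 28, 29, 44, 44] (size 6, min 20) -> median=18.5
Step 13: insert 13 -> lo=[1, 4, 6, 11, 13, 14, 17] (size 7, max 17) hi=[20, 23, 28, 29, 44, 44] (size 6, min 20) -> median=17
Step 14: insert 8 -> lo=[1, 4, 6, 8, 11, 13, 14] (size 7, max 14) hi=[17, 20, 23, 28, 29, 44, 44] (size 7, min 17) -> median=15.5

Answer: 15.5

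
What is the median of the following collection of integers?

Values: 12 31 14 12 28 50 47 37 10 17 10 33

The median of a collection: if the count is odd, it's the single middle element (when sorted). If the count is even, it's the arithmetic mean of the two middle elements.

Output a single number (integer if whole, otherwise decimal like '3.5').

Answer: 22.5

Derivation:
Step 1: insert 12 -> lo=[12] (size 1, max 12) hi=[] (size 0) -> median=12
Step 2: insert 31 -> lo=[12] (size 1, max 12) hi=[31] (size 1, min 31) -> median=21.5
Step 3: insert 14 -> lo=[12, 14] (size 2, max 14) hi=[31] (size 1, min 31) -> median=14
Step 4: insert 12 -> lo=[12, 12] (size 2, max 12) hi=[14, 31] (size 2, min 14) -> median=13
Step 5: insert 28 -> lo=[12, 12, 14] (size 3, max 14) hi=[28, 31] (size 2, min 28) -> median=14
Step 6: insert 50 -> lo=[12, 12, 14] (size 3, max 14) hi=[28, 31, 50] (size 3, min 28) -> median=21
Step 7: insert 47 -> lo=[12, 12, 14, 28] (size 4, max 28) hi=[31, 47, 50] (size 3, min 31) -> median=28
Step 8: insert 37 -> lo=[12, 12, 14, 28] (size 4, max 28) hi=[31, 37, 47, 50] (size 4, min 31) -> median=29.5
Step 9: insert 10 -> lo=[10, 12, 12, 14, 28] (size 5, max 28) hi=[31, 37, 47, 50] (size 4, min 31) -> median=28
Step 10: insert 17 -> lo=[10, 12, 12, 14, 17] (size 5, max 17) hi=[28, 31, 37, 47, 50] (size 5, min 28) -> median=22.5
Step 11: insert 10 -> lo=[10, 10, 12, 12, 14, 17] (size 6, max 17) hi=[28, 31, 37, 47, 50] (size 5, min 28) -> median=17
Step 12: insert 33 -> lo=[10, 10, 12, 12, 14, 17] (size 6, max 17) hi=[28, 31, 33, 37, 47, 50] (size 6, min 28) -> median=22.5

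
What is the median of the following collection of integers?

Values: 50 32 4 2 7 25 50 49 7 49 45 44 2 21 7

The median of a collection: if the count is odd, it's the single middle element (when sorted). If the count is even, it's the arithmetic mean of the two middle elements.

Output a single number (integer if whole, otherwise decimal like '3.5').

Answer: 25

Derivation:
Step 1: insert 50 -> lo=[50] (size 1, max 50) hi=[] (size 0) -> median=50
Step 2: insert 32 -> lo=[32] (size 1, max 32) hi=[50] (size 1, min 50) -> median=41
Step 3: insert 4 -> lo=[4, 32] (size 2, max 32) hi=[50] (size 1, min 50) -> median=32
Step 4: insert 2 -> lo=[2, 4] (size 2, max 4) hi=[32, 50] (size 2, min 32) -> median=18
Step 5: insert 7 -> lo=[2, 4, 7] (size 3, max 7) hi=[32, 50] (size 2, min 32) -> median=7
Step 6: insert 25 -> lo=[2, 4, 7] (size 3, max 7) hi=[25, 32, 50] (size 3, min 25) -> median=16
Step 7: insert 50 -> lo=[2, 4, 7, 25] (size 4, max 25) hi=[32, 50, 50] (size 3, min 32) -> median=25
Step 8: insert 49 -> lo=[2, 4, 7, 25] (size 4, max 25) hi=[32, 49, 50, 50] (size 4, min 32) -> median=28.5
Step 9: insert 7 -> lo=[2, 4, 7, 7, 25] (size 5, max 25) hi=[32, 49, 50, 50] (size 4, min 32) -> median=25
Step 10: insert 49 -> lo=[2, 4, 7, 7, 25] (size 5, max 25) hi=[32, 49, 49, 50, 50] (size 5, min 32) -> median=28.5
Step 11: insert 45 -> lo=[2, 4, 7, 7, 25, 32] (size 6, max 32) hi=[45, 49, 49, 50, 50] (size 5, min 45) -> median=32
Step 12: insert 44 -> lo=[2, 4, 7, 7, 25, 32] (size 6, max 32) hi=[44, 45, 49, 49, 50, 50] (size 6, min 44) -> median=38
Step 13: insert 2 -> lo=[2, 2, 4, 7, 7, 25, 32] (size 7, max 32) hi=[44, 45, 49, 49, 50, 50] (size 6, min 44) -> median=32
Step 14: insert 21 -> lo=[2, 2, 4, 7, 7, 21, 25] (size 7, max 25) hi=[32, 44, 45, 49, 49, 50, 50] (size 7, min 32) -> median=28.5
Step 15: insert 7 -> lo=[2, 2, 4, 7, 7, 7, 21, 25] (size 8, max 25) hi=[32, 44, 45, 49, 49, 50, 50] (size 7, min 32) -> median=25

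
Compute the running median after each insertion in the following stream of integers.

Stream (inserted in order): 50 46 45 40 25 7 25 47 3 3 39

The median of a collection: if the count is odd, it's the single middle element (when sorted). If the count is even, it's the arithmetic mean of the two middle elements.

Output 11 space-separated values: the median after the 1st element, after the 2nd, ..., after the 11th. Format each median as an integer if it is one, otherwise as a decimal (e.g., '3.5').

Step 1: insert 50 -> lo=[50] (size 1, max 50) hi=[] (size 0) -> median=50
Step 2: insert 46 -> lo=[46] (size 1, max 46) hi=[50] (size 1, min 50) -> median=48
Step 3: insert 45 -> lo=[45, 46] (size 2, max 46) hi=[50] (size 1, min 50) -> median=46
Step 4: insert 40 -> lo=[40, 45] (size 2, max 45) hi=[46, 50] (size 2, min 46) -> median=45.5
Step 5: insert 25 -> lo=[25, 40, 45] (size 3, max 45) hi=[46, 50] (size 2, min 46) -> median=45
Step 6: insert 7 -> lo=[7, 25, 40] (size 3, max 40) hi=[45, 46, 50] (size 3, min 45) -> median=42.5
Step 7: insert 25 -> lo=[7, 25, 25, 40] (size 4, max 40) hi=[45, 46, 50] (size 3, min 45) -> median=40
Step 8: insert 47 -> lo=[7, 25, 25, 40] (size 4, max 40) hi=[45, 46, 47, 50] (size 4, min 45) -> median=42.5
Step 9: insert 3 -> lo=[3, 7, 25, 25, 40] (size 5, max 40) hi=[45, 46, 47, 50] (size 4, min 45) -> median=40
Step 10: insert 3 -> lo=[3, 3, 7, 25, 25] (size 5, max 25) hi=[40, 45, 46, 47, 50] (size 5, min 40) -> median=32.5
Step 11: insert 39 -> lo=[3, 3, 7, 25, 25, 39] (size 6, max 39) hi=[40, 45, 46, 47, 50] (size 5, min 40) -> median=39

Answer: 50 48 46 45.5 45 42.5 40 42.5 40 32.5 39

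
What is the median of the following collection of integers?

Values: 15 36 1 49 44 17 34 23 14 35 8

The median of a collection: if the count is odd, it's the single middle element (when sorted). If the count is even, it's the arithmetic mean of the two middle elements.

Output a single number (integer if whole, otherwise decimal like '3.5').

Step 1: insert 15 -> lo=[15] (size 1, max 15) hi=[] (size 0) -> median=15
Step 2: insert 36 -> lo=[15] (size 1, max 15) hi=[36] (size 1, min 36) -> median=25.5
Step 3: insert 1 -> lo=[1, 15] (size 2, max 15) hi=[36] (size 1, min 36) -> median=15
Step 4: insert 49 -> lo=[1, 15] (size 2, max 15) hi=[36, 49] (size 2, min 36) -> median=25.5
Step 5: insert 44 -> lo=[1, 15, 36] (size 3, max 36) hi=[44, 49] (size 2, min 44) -> median=36
Step 6: insert 17 -> lo=[1, 15, 17] (size 3, max 17) hi=[36, 44, 49] (size 3, min 36) -> median=26.5
Step 7: insert 34 -> lo=[1, 15, 17, 34] (size 4, max 34) hi=[36, 44, 49] (size 3, min 36) -> median=34
Step 8: insert 23 -> lo=[1, 15, 17, 23] (size 4, max 23) hi=[34, 36, 44, 49] (size 4, min 34) -> median=28.5
Step 9: insert 14 -> lo=[1, 14, 15, 17, 23] (size 5, max 23) hi=[34, 36, 44, 49] (size 4, min 34) -> median=23
Step 10: insert 35 -> lo=[1, 14, 15, 17, 23] (size 5, max 23) hi=[34, 35, 36, 44, 49] (size 5, min 34) -> median=28.5
Step 11: insert 8 -> lo=[1, 8, 14, 15, 17, 23] (size 6, max 23) hi=[34, 35, 36, 44, 49] (size 5, min 34) -> median=23

Answer: 23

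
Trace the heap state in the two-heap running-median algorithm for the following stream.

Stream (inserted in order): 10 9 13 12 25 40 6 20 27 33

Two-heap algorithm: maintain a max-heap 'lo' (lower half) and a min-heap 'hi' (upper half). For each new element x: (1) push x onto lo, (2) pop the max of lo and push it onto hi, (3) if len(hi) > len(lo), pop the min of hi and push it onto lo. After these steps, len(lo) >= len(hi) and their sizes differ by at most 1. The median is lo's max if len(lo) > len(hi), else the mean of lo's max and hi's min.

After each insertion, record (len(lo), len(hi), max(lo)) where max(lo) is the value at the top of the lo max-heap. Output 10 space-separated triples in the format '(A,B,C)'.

Answer: (1,0,10) (1,1,9) (2,1,10) (2,2,10) (3,2,12) (3,3,12) (4,3,12) (4,4,12) (5,4,13) (5,5,13)

Derivation:
Step 1: insert 10 -> lo=[10] hi=[] -> (len(lo)=1, len(hi)=0, max(lo)=10)
Step 2: insert 9 -> lo=[9] hi=[10] -> (len(lo)=1, len(hi)=1, max(lo)=9)
Step 3: insert 13 -> lo=[9, 10] hi=[13] -> (len(lo)=2, len(hi)=1, max(lo)=10)
Step 4: insert 12 -> lo=[9, 10] hi=[12, 13] -> (len(lo)=2, len(hi)=2, max(lo)=10)
Step 5: insert 25 -> lo=[9, 10, 12] hi=[13, 25] -> (len(lo)=3, len(hi)=2, max(lo)=12)
Step 6: insert 40 -> lo=[9, 10, 12] hi=[13, 25, 40] -> (len(lo)=3, len(hi)=3, max(lo)=12)
Step 7: insert 6 -> lo=[6, 9, 10, 12] hi=[13, 25, 40] -> (len(lo)=4, len(hi)=3, max(lo)=12)
Step 8: insert 20 -> lo=[6, 9, 10, 12] hi=[13, 20, 25, 40] -> (len(lo)=4, len(hi)=4, max(lo)=12)
Step 9: insert 27 -> lo=[6, 9, 10, 12, 13] hi=[20, 25, 27, 40] -> (len(lo)=5, len(hi)=4, max(lo)=13)
Step 10: insert 33 -> lo=[6, 9, 10, 12, 13] hi=[20, 25, 27, 33, 40] -> (len(lo)=5, len(hi)=5, max(lo)=13)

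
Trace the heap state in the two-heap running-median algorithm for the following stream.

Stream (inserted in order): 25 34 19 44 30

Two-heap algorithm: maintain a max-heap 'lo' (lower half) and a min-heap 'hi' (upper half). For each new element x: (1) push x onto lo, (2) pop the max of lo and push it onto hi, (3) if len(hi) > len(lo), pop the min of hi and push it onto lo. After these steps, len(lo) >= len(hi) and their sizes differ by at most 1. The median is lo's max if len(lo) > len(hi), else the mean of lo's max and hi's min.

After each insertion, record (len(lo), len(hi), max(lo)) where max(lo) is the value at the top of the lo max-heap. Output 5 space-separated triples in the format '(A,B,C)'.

Answer: (1,0,25) (1,1,25) (2,1,25) (2,2,25) (3,2,30)

Derivation:
Step 1: insert 25 -> lo=[25] hi=[] -> (len(lo)=1, len(hi)=0, max(lo)=25)
Step 2: insert 34 -> lo=[25] hi=[34] -> (len(lo)=1, len(hi)=1, max(lo)=25)
Step 3: insert 19 -> lo=[19, 25] hi=[34] -> (len(lo)=2, len(hi)=1, max(lo)=25)
Step 4: insert 44 -> lo=[19, 25] hi=[34, 44] -> (len(lo)=2, len(hi)=2, max(lo)=25)
Step 5: insert 30 -> lo=[19, 25, 30] hi=[34, 44] -> (len(lo)=3, len(hi)=2, max(lo)=30)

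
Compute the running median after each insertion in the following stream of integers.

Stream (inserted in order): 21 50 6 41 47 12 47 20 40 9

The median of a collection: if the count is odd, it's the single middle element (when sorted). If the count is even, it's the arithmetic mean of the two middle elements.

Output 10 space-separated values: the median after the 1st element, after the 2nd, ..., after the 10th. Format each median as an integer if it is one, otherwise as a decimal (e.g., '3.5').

Step 1: insert 21 -> lo=[21] (size 1, max 21) hi=[] (size 0) -> median=21
Step 2: insert 50 -> lo=[21] (size 1, max 21) hi=[50] (size 1, min 50) -> median=35.5
Step 3: insert 6 -> lo=[6, 21] (size 2, max 21) hi=[50] (size 1, min 50) -> median=21
Step 4: insert 41 -> lo=[6, 21] (size 2, max 21) hi=[41, 50] (size 2, min 41) -> median=31
Step 5: insert 47 -> lo=[6, 21, 41] (size 3, max 41) hi=[47, 50] (size 2, min 47) -> median=41
Step 6: insert 12 -> lo=[6, 12, 21] (size 3, max 21) hi=[41, 47, 50] (size 3, min 41) -> median=31
Step 7: insert 47 -> lo=[6, 12, 21, 41] (size 4, max 41) hi=[47, 47, 50] (size 3, min 47) -> median=41
Step 8: insert 20 -> lo=[6, 12, 20, 21] (size 4, max 21) hi=[41, 47, 47, 50] (size 4, min 41) -> median=31
Step 9: insert 40 -> lo=[6, 12, 20, 21, 40] (size 5, max 40) hi=[41, 47, 47, 50] (size 4, min 41) -> median=40
Step 10: insert 9 -> lo=[6, 9, 12, 20, 21] (size 5, max 21) hi=[40, 41, 47, 47, 50] (size 5, min 40) -> median=30.5

Answer: 21 35.5 21 31 41 31 41 31 40 30.5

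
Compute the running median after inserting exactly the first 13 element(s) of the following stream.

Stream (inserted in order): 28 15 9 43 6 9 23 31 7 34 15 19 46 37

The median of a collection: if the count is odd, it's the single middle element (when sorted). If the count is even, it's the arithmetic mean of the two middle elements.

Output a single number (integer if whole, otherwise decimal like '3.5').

Answer: 19

Derivation:
Step 1: insert 28 -> lo=[28] (size 1, max 28) hi=[] (size 0) -> median=28
Step 2: insert 15 -> lo=[15] (size 1, max 15) hi=[28] (size 1, min 28) -> median=21.5
Step 3: insert 9 -> lo=[9, 15] (size 2, max 15) hi=[28] (size 1, min 28) -> median=15
Step 4: insert 43 -> lo=[9, 15] (size 2, max 15) hi=[28, 43] (size 2, min 28) -> median=21.5
Step 5: insert 6 -> lo=[6, 9, 15] (size 3, max 15) hi=[28, 43] (size 2, min 28) -> median=15
Step 6: insert 9 -> lo=[6, 9, 9] (size 3, max 9) hi=[15, 28, 43] (size 3, min 15) -> median=12
Step 7: insert 23 -> lo=[6, 9, 9, 15] (size 4, max 15) hi=[23, 28, 43] (size 3, min 23) -> median=15
Step 8: insert 31 -> lo=[6, 9, 9, 15] (size 4, max 15) hi=[23, 28, 31, 43] (size 4, min 23) -> median=19
Step 9: insert 7 -> lo=[6, 7, 9, 9, 15] (size 5, max 15) hi=[23, 28, 31, 43] (size 4, min 23) -> median=15
Step 10: insert 34 -> lo=[6, 7, 9, 9, 15] (size 5, max 15) hi=[23, 28, 31, 34, 43] (size 5, min 23) -> median=19
Step 11: insert 15 -> lo=[6, 7, 9, 9, 15, 15] (size 6, max 15) hi=[23, 28, 31, 34, 43] (size 5, min 23) -> median=15
Step 12: insert 19 -> lo=[6, 7, 9, 9, 15, 15] (size 6, max 15) hi=[19, 23, 28, 31, 34, 43] (size 6, min 19) -> median=17
Step 13: insert 46 -> lo=[6, 7, 9, 9, 15, 15, 19] (size 7, max 19) hi=[23, 28, 31, 34, 43, 46] (size 6, min 23) -> median=19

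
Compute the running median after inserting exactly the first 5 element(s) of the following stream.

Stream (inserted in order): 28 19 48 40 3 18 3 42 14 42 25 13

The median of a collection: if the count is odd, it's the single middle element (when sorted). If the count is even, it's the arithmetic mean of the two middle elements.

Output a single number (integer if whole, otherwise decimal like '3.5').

Step 1: insert 28 -> lo=[28] (size 1, max 28) hi=[] (size 0) -> median=28
Step 2: insert 19 -> lo=[19] (size 1, max 19) hi=[28] (size 1, min 28) -> median=23.5
Step 3: insert 48 -> lo=[19, 28] (size 2, max 28) hi=[48] (size 1, min 48) -> median=28
Step 4: insert 40 -> lo=[19, 28] (size 2, max 28) hi=[40, 48] (size 2, min 40) -> median=34
Step 5: insert 3 -> lo=[3, 19, 28] (size 3, max 28) hi=[40, 48] (size 2, min 40) -> median=28

Answer: 28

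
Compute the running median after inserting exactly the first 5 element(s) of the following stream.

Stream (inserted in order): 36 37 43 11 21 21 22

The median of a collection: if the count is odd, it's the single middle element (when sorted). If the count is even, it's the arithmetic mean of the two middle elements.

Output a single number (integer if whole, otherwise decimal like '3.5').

Step 1: insert 36 -> lo=[36] (size 1, max 36) hi=[] (size 0) -> median=36
Step 2: insert 37 -> lo=[36] (size 1, max 36) hi=[37] (size 1, min 37) -> median=36.5
Step 3: insert 43 -> lo=[36, 37] (size 2, max 37) hi=[43] (size 1, min 43) -> median=37
Step 4: insert 11 -> lo=[11, 36] (size 2, max 36) hi=[37, 43] (size 2, min 37) -> median=36.5
Step 5: insert 21 -> lo=[11, 21, 36] (size 3, max 36) hi=[37, 43] (size 2, min 37) -> median=36

Answer: 36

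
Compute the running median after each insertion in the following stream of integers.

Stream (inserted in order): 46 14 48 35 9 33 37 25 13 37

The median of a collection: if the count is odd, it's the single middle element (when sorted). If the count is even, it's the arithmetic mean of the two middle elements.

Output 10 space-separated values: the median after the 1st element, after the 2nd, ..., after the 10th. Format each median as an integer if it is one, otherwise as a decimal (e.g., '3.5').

Answer: 46 30 46 40.5 35 34 35 34 33 34

Derivation:
Step 1: insert 46 -> lo=[46] (size 1, max 46) hi=[] (size 0) -> median=46
Step 2: insert 14 -> lo=[14] (size 1, max 14) hi=[46] (size 1, min 46) -> median=30
Step 3: insert 48 -> lo=[14, 46] (size 2, max 46) hi=[48] (size 1, min 48) -> median=46
Step 4: insert 35 -> lo=[14, 35] (size 2, max 35) hi=[46, 48] (size 2, min 46) -> median=40.5
Step 5: insert 9 -> lo=[9, 14, 35] (size 3, max 35) hi=[46, 48] (size 2, min 46) -> median=35
Step 6: insert 33 -> lo=[9, 14, 33] (size 3, max 33) hi=[35, 46, 48] (size 3, min 35) -> median=34
Step 7: insert 37 -> lo=[9, 14, 33, 35] (size 4, max 35) hi=[37, 46, 48] (size 3, min 37) -> median=35
Step 8: insert 25 -> lo=[9, 14, 25, 33] (size 4, max 33) hi=[35, 37, 46, 48] (size 4, min 35) -> median=34
Step 9: insert 13 -> lo=[9, 13, 14, 25, 33] (size 5, max 33) hi=[35, 37, 46, 48] (size 4, min 35) -> median=33
Step 10: insert 37 -> lo=[9, 13, 14, 25, 33] (size 5, max 33) hi=[35, 37, 37, 46, 48] (size 5, min 35) -> median=34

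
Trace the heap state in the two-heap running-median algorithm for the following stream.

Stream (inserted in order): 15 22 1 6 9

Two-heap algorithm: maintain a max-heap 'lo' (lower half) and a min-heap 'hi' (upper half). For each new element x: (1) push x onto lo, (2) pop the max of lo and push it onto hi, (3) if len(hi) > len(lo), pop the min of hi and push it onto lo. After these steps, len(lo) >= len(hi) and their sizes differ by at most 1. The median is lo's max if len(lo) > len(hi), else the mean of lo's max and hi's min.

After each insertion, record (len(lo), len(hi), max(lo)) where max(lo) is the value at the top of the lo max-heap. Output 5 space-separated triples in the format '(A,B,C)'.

Step 1: insert 15 -> lo=[15] hi=[] -> (len(lo)=1, len(hi)=0, max(lo)=15)
Step 2: insert 22 -> lo=[15] hi=[22] -> (len(lo)=1, len(hi)=1, max(lo)=15)
Step 3: insert 1 -> lo=[1, 15] hi=[22] -> (len(lo)=2, len(hi)=1, max(lo)=15)
Step 4: insert 6 -> lo=[1, 6] hi=[15, 22] -> (len(lo)=2, len(hi)=2, max(lo)=6)
Step 5: insert 9 -> lo=[1, 6, 9] hi=[15, 22] -> (len(lo)=3, len(hi)=2, max(lo)=9)

Answer: (1,0,15) (1,1,15) (2,1,15) (2,2,6) (3,2,9)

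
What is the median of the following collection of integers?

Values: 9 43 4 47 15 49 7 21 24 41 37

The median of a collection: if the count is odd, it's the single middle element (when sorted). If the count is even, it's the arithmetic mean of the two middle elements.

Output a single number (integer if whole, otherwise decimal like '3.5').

Answer: 24

Derivation:
Step 1: insert 9 -> lo=[9] (size 1, max 9) hi=[] (size 0) -> median=9
Step 2: insert 43 -> lo=[9] (size 1, max 9) hi=[43] (size 1, min 43) -> median=26
Step 3: insert 4 -> lo=[4, 9] (size 2, max 9) hi=[43] (size 1, min 43) -> median=9
Step 4: insert 47 -> lo=[4, 9] (size 2, max 9) hi=[43, 47] (size 2, min 43) -> median=26
Step 5: insert 15 -> lo=[4, 9, 15] (size 3, max 15) hi=[43, 47] (size 2, min 43) -> median=15
Step 6: insert 49 -> lo=[4, 9, 15] (size 3, max 15) hi=[43, 47, 49] (size 3, min 43) -> median=29
Step 7: insert 7 -> lo=[4, 7, 9, 15] (size 4, max 15) hi=[43, 47, 49] (size 3, min 43) -> median=15
Step 8: insert 21 -> lo=[4, 7, 9, 15] (size 4, max 15) hi=[21, 43, 47, 49] (size 4, min 21) -> median=18
Step 9: insert 24 -> lo=[4, 7, 9, 15, 21] (size 5, max 21) hi=[24, 43, 47, 49] (size 4, min 24) -> median=21
Step 10: insert 41 -> lo=[4, 7, 9, 15, 21] (size 5, max 21) hi=[24, 41, 43, 47, 49] (size 5, min 24) -> median=22.5
Step 11: insert 37 -> lo=[4, 7, 9, 15, 21, 24] (size 6, max 24) hi=[37, 41, 43, 47, 49] (size 5, min 37) -> median=24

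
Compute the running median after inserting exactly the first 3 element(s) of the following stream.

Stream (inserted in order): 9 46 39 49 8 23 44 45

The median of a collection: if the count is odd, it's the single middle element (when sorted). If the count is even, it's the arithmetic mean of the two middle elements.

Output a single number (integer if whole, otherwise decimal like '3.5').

Answer: 39

Derivation:
Step 1: insert 9 -> lo=[9] (size 1, max 9) hi=[] (size 0) -> median=9
Step 2: insert 46 -> lo=[9] (size 1, max 9) hi=[46] (size 1, min 46) -> median=27.5
Step 3: insert 39 -> lo=[9, 39] (size 2, max 39) hi=[46] (size 1, min 46) -> median=39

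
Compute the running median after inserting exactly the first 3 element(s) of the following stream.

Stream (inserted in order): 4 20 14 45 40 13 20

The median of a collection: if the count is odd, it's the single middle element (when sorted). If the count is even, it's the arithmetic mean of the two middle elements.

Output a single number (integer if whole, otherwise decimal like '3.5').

Step 1: insert 4 -> lo=[4] (size 1, max 4) hi=[] (size 0) -> median=4
Step 2: insert 20 -> lo=[4] (size 1, max 4) hi=[20] (size 1, min 20) -> median=12
Step 3: insert 14 -> lo=[4, 14] (size 2, max 14) hi=[20] (size 1, min 20) -> median=14

Answer: 14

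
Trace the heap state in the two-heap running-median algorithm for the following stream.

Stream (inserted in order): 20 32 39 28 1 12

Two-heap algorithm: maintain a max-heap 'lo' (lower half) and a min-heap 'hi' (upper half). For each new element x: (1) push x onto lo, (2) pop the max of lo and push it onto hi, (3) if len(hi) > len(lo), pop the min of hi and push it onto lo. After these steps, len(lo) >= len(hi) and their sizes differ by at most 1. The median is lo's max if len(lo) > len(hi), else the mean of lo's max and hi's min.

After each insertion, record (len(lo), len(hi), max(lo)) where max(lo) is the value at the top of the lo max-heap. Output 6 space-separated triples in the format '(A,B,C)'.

Answer: (1,0,20) (1,1,20) (2,1,32) (2,2,28) (3,2,28) (3,3,20)

Derivation:
Step 1: insert 20 -> lo=[20] hi=[] -> (len(lo)=1, len(hi)=0, max(lo)=20)
Step 2: insert 32 -> lo=[20] hi=[32] -> (len(lo)=1, len(hi)=1, max(lo)=20)
Step 3: insert 39 -> lo=[20, 32] hi=[39] -> (len(lo)=2, len(hi)=1, max(lo)=32)
Step 4: insert 28 -> lo=[20, 28] hi=[32, 39] -> (len(lo)=2, len(hi)=2, max(lo)=28)
Step 5: insert 1 -> lo=[1, 20, 28] hi=[32, 39] -> (len(lo)=3, len(hi)=2, max(lo)=28)
Step 6: insert 12 -> lo=[1, 12, 20] hi=[28, 32, 39] -> (len(lo)=3, len(hi)=3, max(lo)=20)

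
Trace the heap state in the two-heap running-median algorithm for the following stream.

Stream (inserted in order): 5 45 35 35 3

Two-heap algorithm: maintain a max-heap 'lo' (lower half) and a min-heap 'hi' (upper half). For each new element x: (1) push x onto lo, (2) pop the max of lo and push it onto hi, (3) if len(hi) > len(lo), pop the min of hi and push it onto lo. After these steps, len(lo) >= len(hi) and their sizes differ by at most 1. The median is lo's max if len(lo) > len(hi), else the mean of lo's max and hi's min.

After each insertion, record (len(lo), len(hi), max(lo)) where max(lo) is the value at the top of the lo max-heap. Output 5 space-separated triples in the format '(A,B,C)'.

Answer: (1,0,5) (1,1,5) (2,1,35) (2,2,35) (3,2,35)

Derivation:
Step 1: insert 5 -> lo=[5] hi=[] -> (len(lo)=1, len(hi)=0, max(lo)=5)
Step 2: insert 45 -> lo=[5] hi=[45] -> (len(lo)=1, len(hi)=1, max(lo)=5)
Step 3: insert 35 -> lo=[5, 35] hi=[45] -> (len(lo)=2, len(hi)=1, max(lo)=35)
Step 4: insert 35 -> lo=[5, 35] hi=[35, 45] -> (len(lo)=2, len(hi)=2, max(lo)=35)
Step 5: insert 3 -> lo=[3, 5, 35] hi=[35, 45] -> (len(lo)=3, len(hi)=2, max(lo)=35)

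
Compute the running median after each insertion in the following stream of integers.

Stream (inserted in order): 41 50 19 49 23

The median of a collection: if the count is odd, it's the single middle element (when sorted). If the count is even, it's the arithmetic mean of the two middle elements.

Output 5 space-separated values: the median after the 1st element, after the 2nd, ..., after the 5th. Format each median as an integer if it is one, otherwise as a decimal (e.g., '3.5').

Step 1: insert 41 -> lo=[41] (size 1, max 41) hi=[] (size 0) -> median=41
Step 2: insert 50 -> lo=[41] (size 1, max 41) hi=[50] (size 1, min 50) -> median=45.5
Step 3: insert 19 -> lo=[19, 41] (size 2, max 41) hi=[50] (size 1, min 50) -> median=41
Step 4: insert 49 -> lo=[19, 41] (size 2, max 41) hi=[49, 50] (size 2, min 49) -> median=45
Step 5: insert 23 -> lo=[19, 23, 41] (size 3, max 41) hi=[49, 50] (size 2, min 49) -> median=41

Answer: 41 45.5 41 45 41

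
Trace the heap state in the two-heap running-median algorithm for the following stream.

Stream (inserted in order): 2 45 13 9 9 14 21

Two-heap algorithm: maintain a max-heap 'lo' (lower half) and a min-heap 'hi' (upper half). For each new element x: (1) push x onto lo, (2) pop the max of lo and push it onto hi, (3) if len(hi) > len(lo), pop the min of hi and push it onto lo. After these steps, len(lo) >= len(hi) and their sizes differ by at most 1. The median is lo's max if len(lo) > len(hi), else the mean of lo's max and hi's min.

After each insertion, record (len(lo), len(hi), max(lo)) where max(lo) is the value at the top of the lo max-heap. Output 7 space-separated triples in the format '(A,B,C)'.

Answer: (1,0,2) (1,1,2) (2,1,13) (2,2,9) (3,2,9) (3,3,9) (4,3,13)

Derivation:
Step 1: insert 2 -> lo=[2] hi=[] -> (len(lo)=1, len(hi)=0, max(lo)=2)
Step 2: insert 45 -> lo=[2] hi=[45] -> (len(lo)=1, len(hi)=1, max(lo)=2)
Step 3: insert 13 -> lo=[2, 13] hi=[45] -> (len(lo)=2, len(hi)=1, max(lo)=13)
Step 4: insert 9 -> lo=[2, 9] hi=[13, 45] -> (len(lo)=2, len(hi)=2, max(lo)=9)
Step 5: insert 9 -> lo=[2, 9, 9] hi=[13, 45] -> (len(lo)=3, len(hi)=2, max(lo)=9)
Step 6: insert 14 -> lo=[2, 9, 9] hi=[13, 14, 45] -> (len(lo)=3, len(hi)=3, max(lo)=9)
Step 7: insert 21 -> lo=[2, 9, 9, 13] hi=[14, 21, 45] -> (len(lo)=4, len(hi)=3, max(lo)=13)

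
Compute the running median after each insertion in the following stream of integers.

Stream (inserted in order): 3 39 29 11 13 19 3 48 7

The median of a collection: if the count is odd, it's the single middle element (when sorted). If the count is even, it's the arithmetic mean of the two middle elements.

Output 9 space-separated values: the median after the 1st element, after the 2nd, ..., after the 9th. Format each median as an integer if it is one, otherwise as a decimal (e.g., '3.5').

Answer: 3 21 29 20 13 16 13 16 13

Derivation:
Step 1: insert 3 -> lo=[3] (size 1, max 3) hi=[] (size 0) -> median=3
Step 2: insert 39 -> lo=[3] (size 1, max 3) hi=[39] (size 1, min 39) -> median=21
Step 3: insert 29 -> lo=[3, 29] (size 2, max 29) hi=[39] (size 1, min 39) -> median=29
Step 4: insert 11 -> lo=[3, 11] (size 2, max 11) hi=[29, 39] (size 2, min 29) -> median=20
Step 5: insert 13 -> lo=[3, 11, 13] (size 3, max 13) hi=[29, 39] (size 2, min 29) -> median=13
Step 6: insert 19 -> lo=[3, 11, 13] (size 3, max 13) hi=[19, 29, 39] (size 3, min 19) -> median=16
Step 7: insert 3 -> lo=[3, 3, 11, 13] (size 4, max 13) hi=[19, 29, 39] (size 3, min 19) -> median=13
Step 8: insert 48 -> lo=[3, 3, 11, 13] (size 4, max 13) hi=[19, 29, 39, 48] (size 4, min 19) -> median=16
Step 9: insert 7 -> lo=[3, 3, 7, 11, 13] (size 5, max 13) hi=[19, 29, 39, 48] (size 4, min 19) -> median=13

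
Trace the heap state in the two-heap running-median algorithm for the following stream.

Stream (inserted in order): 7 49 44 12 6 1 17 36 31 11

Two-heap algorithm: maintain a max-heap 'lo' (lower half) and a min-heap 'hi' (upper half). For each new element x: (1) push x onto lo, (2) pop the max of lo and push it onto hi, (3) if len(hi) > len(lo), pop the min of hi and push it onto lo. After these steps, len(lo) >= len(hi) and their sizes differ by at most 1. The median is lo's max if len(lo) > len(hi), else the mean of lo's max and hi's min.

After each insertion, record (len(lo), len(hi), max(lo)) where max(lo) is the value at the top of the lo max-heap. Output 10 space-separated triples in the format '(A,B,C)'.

Answer: (1,0,7) (1,1,7) (2,1,44) (2,2,12) (3,2,12) (3,3,7) (4,3,12) (4,4,12) (5,4,17) (5,5,12)

Derivation:
Step 1: insert 7 -> lo=[7] hi=[] -> (len(lo)=1, len(hi)=0, max(lo)=7)
Step 2: insert 49 -> lo=[7] hi=[49] -> (len(lo)=1, len(hi)=1, max(lo)=7)
Step 3: insert 44 -> lo=[7, 44] hi=[49] -> (len(lo)=2, len(hi)=1, max(lo)=44)
Step 4: insert 12 -> lo=[7, 12] hi=[44, 49] -> (len(lo)=2, len(hi)=2, max(lo)=12)
Step 5: insert 6 -> lo=[6, 7, 12] hi=[44, 49] -> (len(lo)=3, len(hi)=2, max(lo)=12)
Step 6: insert 1 -> lo=[1, 6, 7] hi=[12, 44, 49] -> (len(lo)=3, len(hi)=3, max(lo)=7)
Step 7: insert 17 -> lo=[1, 6, 7, 12] hi=[17, 44, 49] -> (len(lo)=4, len(hi)=3, max(lo)=12)
Step 8: insert 36 -> lo=[1, 6, 7, 12] hi=[17, 36, 44, 49] -> (len(lo)=4, len(hi)=4, max(lo)=12)
Step 9: insert 31 -> lo=[1, 6, 7, 12, 17] hi=[31, 36, 44, 49] -> (len(lo)=5, len(hi)=4, max(lo)=17)
Step 10: insert 11 -> lo=[1, 6, 7, 11, 12] hi=[17, 31, 36, 44, 49] -> (len(lo)=5, len(hi)=5, max(lo)=12)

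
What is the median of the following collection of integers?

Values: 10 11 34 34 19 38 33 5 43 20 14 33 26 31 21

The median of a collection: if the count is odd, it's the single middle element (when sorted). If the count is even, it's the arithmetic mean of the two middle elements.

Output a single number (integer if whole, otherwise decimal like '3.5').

Answer: 26

Derivation:
Step 1: insert 10 -> lo=[10] (size 1, max 10) hi=[] (size 0) -> median=10
Step 2: insert 11 -> lo=[10] (size 1, max 10) hi=[11] (size 1, min 11) -> median=10.5
Step 3: insert 34 -> lo=[10, 11] (size 2, max 11) hi=[34] (size 1, min 34) -> median=11
Step 4: insert 34 -> lo=[10, 11] (size 2, max 11) hi=[34, 34] (size 2, min 34) -> median=22.5
Step 5: insert 19 -> lo=[10, 11, 19] (size 3, max 19) hi=[34, 34] (size 2, min 34) -> median=19
Step 6: insert 38 -> lo=[10, 11, 19] (size 3, max 19) hi=[34, 34, 38] (size 3, min 34) -> median=26.5
Step 7: insert 33 -> lo=[10, 11, 19, 33] (size 4, max 33) hi=[34, 34, 38] (size 3, min 34) -> median=33
Step 8: insert 5 -> lo=[5, 10, 11, 19] (size 4, max 19) hi=[33, 34, 34, 38] (size 4, min 33) -> median=26
Step 9: insert 43 -> lo=[5, 10, 11, 19, 33] (size 5, max 33) hi=[34, 34, 38, 43] (size 4, min 34) -> median=33
Step 10: insert 20 -> lo=[5, 10, 11, 19, 20] (size 5, max 20) hi=[33, 34, 34, 38, 43] (size 5, min 33) -> median=26.5
Step 11: insert 14 -> lo=[5, 10, 11, 14, 19, 20] (size 6, max 20) hi=[33, 34, 34, 38, 43] (size 5, min 33) -> median=20
Step 12: insert 33 -> lo=[5, 10, 11, 14, 19, 20] (size 6, max 20) hi=[33, 33, 34, 34, 38, 43] (size 6, min 33) -> median=26.5
Step 13: insert 26 -> lo=[5, 10, 11, 14, 19, 20, 26] (size 7, max 26) hi=[33, 33, 34, 34, 38, 43] (size 6, min 33) -> median=26
Step 14: insert 31 -> lo=[5, 10, 11, 14, 19, 20, 26] (size 7, max 26) hi=[31, 33, 33, 34, 34, 38, 43] (size 7, min 31) -> median=28.5
Step 15: insert 21 -> lo=[5, 10, 11, 14, 19, 20, 21, 26] (size 8, max 26) hi=[31, 33, 33, 34, 34, 38, 43] (size 7, min 31) -> median=26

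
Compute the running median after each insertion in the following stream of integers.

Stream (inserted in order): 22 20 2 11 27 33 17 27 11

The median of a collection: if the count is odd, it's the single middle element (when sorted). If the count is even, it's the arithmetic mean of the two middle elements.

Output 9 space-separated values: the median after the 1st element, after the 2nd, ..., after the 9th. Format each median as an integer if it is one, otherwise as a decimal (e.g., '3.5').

Step 1: insert 22 -> lo=[22] (size 1, max 22) hi=[] (size 0) -> median=22
Step 2: insert 20 -> lo=[20] (size 1, max 20) hi=[22] (size 1, min 22) -> median=21
Step 3: insert 2 -> lo=[2, 20] (size 2, max 20) hi=[22] (size 1, min 22) -> median=20
Step 4: insert 11 -> lo=[2, 11] (size 2, max 11) hi=[20, 22] (size 2, min 20) -> median=15.5
Step 5: insert 27 -> lo=[2, 11, 20] (size 3, max 20) hi=[22, 27] (size 2, min 22) -> median=20
Step 6: insert 33 -> lo=[2, 11, 20] (size 3, max 20) hi=[22, 27, 33] (size 3, min 22) -> median=21
Step 7: insert 17 -> lo=[2, 11, 17, 20] (size 4, max 20) hi=[22, 27, 33] (size 3, min 22) -> median=20
Step 8: insert 27 -> lo=[2, 11, 17, 20] (size 4, max 20) hi=[22, 27, 27, 33] (size 4, min 22) -> median=21
Step 9: insert 11 -> lo=[2, 11, 11, 17, 20] (size 5, max 20) hi=[22, 27, 27, 33] (size 4, min 22) -> median=20

Answer: 22 21 20 15.5 20 21 20 21 20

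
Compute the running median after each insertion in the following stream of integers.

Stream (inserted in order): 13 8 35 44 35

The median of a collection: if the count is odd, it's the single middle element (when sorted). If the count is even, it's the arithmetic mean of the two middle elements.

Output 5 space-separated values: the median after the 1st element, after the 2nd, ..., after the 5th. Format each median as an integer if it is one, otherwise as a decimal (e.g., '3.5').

Answer: 13 10.5 13 24 35

Derivation:
Step 1: insert 13 -> lo=[13] (size 1, max 13) hi=[] (size 0) -> median=13
Step 2: insert 8 -> lo=[8] (size 1, max 8) hi=[13] (size 1, min 13) -> median=10.5
Step 3: insert 35 -> lo=[8, 13] (size 2, max 13) hi=[35] (size 1, min 35) -> median=13
Step 4: insert 44 -> lo=[8, 13] (size 2, max 13) hi=[35, 44] (size 2, min 35) -> median=24
Step 5: insert 35 -> lo=[8, 13, 35] (size 3, max 35) hi=[35, 44] (size 2, min 35) -> median=35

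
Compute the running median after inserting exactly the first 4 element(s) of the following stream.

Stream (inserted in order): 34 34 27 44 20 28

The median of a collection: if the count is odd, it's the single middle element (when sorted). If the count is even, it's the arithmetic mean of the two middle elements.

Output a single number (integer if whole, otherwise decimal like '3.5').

Step 1: insert 34 -> lo=[34] (size 1, max 34) hi=[] (size 0) -> median=34
Step 2: insert 34 -> lo=[34] (size 1, max 34) hi=[34] (size 1, min 34) -> median=34
Step 3: insert 27 -> lo=[27, 34] (size 2, max 34) hi=[34] (size 1, min 34) -> median=34
Step 4: insert 44 -> lo=[27, 34] (size 2, max 34) hi=[34, 44] (size 2, min 34) -> median=34

Answer: 34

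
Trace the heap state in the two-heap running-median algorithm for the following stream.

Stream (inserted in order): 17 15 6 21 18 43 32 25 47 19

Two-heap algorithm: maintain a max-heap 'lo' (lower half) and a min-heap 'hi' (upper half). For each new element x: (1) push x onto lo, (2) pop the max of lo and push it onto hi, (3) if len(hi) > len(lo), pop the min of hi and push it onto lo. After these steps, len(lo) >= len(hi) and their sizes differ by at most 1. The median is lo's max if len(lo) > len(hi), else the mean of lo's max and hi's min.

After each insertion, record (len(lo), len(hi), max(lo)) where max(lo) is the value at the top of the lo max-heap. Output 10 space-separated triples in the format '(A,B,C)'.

Step 1: insert 17 -> lo=[17] hi=[] -> (len(lo)=1, len(hi)=0, max(lo)=17)
Step 2: insert 15 -> lo=[15] hi=[17] -> (len(lo)=1, len(hi)=1, max(lo)=15)
Step 3: insert 6 -> lo=[6, 15] hi=[17] -> (len(lo)=2, len(hi)=1, max(lo)=15)
Step 4: insert 21 -> lo=[6, 15] hi=[17, 21] -> (len(lo)=2, len(hi)=2, max(lo)=15)
Step 5: insert 18 -> lo=[6, 15, 17] hi=[18, 21] -> (len(lo)=3, len(hi)=2, max(lo)=17)
Step 6: insert 43 -> lo=[6, 15, 17] hi=[18, 21, 43] -> (len(lo)=3, len(hi)=3, max(lo)=17)
Step 7: insert 32 -> lo=[6, 15, 17, 18] hi=[21, 32, 43] -> (len(lo)=4, len(hi)=3, max(lo)=18)
Step 8: insert 25 -> lo=[6, 15, 17, 18] hi=[21, 25, 32, 43] -> (len(lo)=4, len(hi)=4, max(lo)=18)
Step 9: insert 47 -> lo=[6, 15, 17, 18, 21] hi=[25, 32, 43, 47] -> (len(lo)=5, len(hi)=4, max(lo)=21)
Step 10: insert 19 -> lo=[6, 15, 17, 18, 19] hi=[21, 25, 32, 43, 47] -> (len(lo)=5, len(hi)=5, max(lo)=19)

Answer: (1,0,17) (1,1,15) (2,1,15) (2,2,15) (3,2,17) (3,3,17) (4,3,18) (4,4,18) (5,4,21) (5,5,19)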